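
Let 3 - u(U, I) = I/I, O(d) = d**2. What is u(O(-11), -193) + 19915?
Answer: 19917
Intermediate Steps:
u(U, I) = 2 (u(U, I) = 3 - I/I = 3 - 1*1 = 3 - 1 = 2)
u(O(-11), -193) + 19915 = 2 + 19915 = 19917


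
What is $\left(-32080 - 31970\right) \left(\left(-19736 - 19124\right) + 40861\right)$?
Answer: $-128164050$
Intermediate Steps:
$\left(-32080 - 31970\right) \left(\left(-19736 - 19124\right) + 40861\right) = - 64050 \left(\left(-19736 - 19124\right) + 40861\right) = - 64050 \left(-38860 + 40861\right) = \left(-64050\right) 2001 = -128164050$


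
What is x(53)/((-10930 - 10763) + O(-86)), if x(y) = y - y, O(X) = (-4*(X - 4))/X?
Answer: 0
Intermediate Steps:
O(X) = (16 - 4*X)/X (O(X) = (-4*(-4 + X))/X = (16 - 4*X)/X)
x(y) = 0
x(53)/((-10930 - 10763) + O(-86)) = 0/((-10930 - 10763) + (-4 + 16/(-86))) = 0/(-21693 + (-4 + 16*(-1/86))) = 0/(-21693 + (-4 - 8/43)) = 0/(-21693 - 180/43) = 0/(-932979/43) = 0*(-43/932979) = 0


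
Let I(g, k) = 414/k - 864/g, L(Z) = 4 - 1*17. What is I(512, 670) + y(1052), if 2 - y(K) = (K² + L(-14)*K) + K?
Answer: -5864263813/5360 ≈ -1.0941e+6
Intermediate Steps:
L(Z) = -13 (L(Z) = 4 - 17 = -13)
I(g, k) = -864/g + 414/k
y(K) = 2 - K² + 12*K (y(K) = 2 - ((K² - 13*K) + K) = 2 - (K² - 12*K) = 2 + (-K² + 12*K) = 2 - K² + 12*K)
I(512, 670) + y(1052) = (-864/512 + 414/670) + (2 - 1*1052² + 12*1052) = (-864*1/512 + 414*(1/670)) + (2 - 1*1106704 + 12624) = (-27/16 + 207/335) + (2 - 1106704 + 12624) = -5733/5360 - 1094078 = -5864263813/5360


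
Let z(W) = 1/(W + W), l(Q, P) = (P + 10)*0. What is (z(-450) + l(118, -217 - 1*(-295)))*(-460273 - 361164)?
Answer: 821437/900 ≈ 912.71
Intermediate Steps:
l(Q, P) = 0 (l(Q, P) = (10 + P)*0 = 0)
z(W) = 1/(2*W)
(z(-450) + l(118, -217 - 1*(-295)))*(-460273 - 361164) = ((½)/(-450) + 0)*(-460273 - 361164) = ((½)*(-1/450) + 0)*(-821437) = (-1/900 + 0)*(-821437) = -1/900*(-821437) = 821437/900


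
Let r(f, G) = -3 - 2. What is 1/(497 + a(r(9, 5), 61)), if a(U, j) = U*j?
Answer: 1/192 ≈ 0.0052083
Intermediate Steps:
r(f, G) = -5
1/(497 + a(r(9, 5), 61)) = 1/(497 - 5*61) = 1/(497 - 305) = 1/192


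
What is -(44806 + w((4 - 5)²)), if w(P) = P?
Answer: -44807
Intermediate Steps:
-(44806 + w((4 - 5)²)) = -(44806 + (4 - 5)²) = -(44806 + (-1)²) = -(44806 + 1) = -1*44807 = -44807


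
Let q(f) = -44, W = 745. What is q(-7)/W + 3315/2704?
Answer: 180823/154960 ≈ 1.1669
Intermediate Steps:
q(-7)/W + 3315/2704 = -44/745 + 3315/2704 = -44*1/745 + 3315*(1/2704) = -44/745 + 255/208 = 180823/154960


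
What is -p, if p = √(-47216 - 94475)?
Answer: -11*I*√1171 ≈ -376.42*I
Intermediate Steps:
p = 11*I*√1171 (p = √(-141691) = 11*I*√1171 ≈ 376.42*I)
-p = -11*I*√1171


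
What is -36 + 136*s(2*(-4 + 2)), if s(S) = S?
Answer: -580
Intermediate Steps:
-36 + 136*s(2*(-4 + 2)) = -36 + 136*(2*(-4 + 2)) = -36 + 136*(2*(-2)) = -36 + 136*(-4) = -36 - 544 = -580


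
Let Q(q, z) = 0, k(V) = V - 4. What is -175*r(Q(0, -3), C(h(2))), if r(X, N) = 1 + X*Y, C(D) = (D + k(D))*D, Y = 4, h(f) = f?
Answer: -175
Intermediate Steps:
k(V) = -4 + V
C(D) = D*(-4 + 2*D) (C(D) = (D + (-4 + D))*D = (-4 + 2*D)*D = D*(-4 + 2*D))
r(X, N) = 1 + 4*X (r(X, N) = 1 + X*4 = 1 + 4*X)
-175*r(Q(0, -3), C(h(2))) = -175*(1 + 4*0) = -175*(1 + 0) = -175*1 = -175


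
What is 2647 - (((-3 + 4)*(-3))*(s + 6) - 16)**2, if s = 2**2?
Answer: 531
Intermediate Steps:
s = 4
2647 - (((-3 + 4)*(-3))*(s + 6) - 16)**2 = 2647 - (((-3 + 4)*(-3))*(4 + 6) - 16)**2 = 2647 - ((1*(-3))*10 - 16)**2 = 2647 - (-3*10 - 16)**2 = 2647 - (-30 - 16)**2 = 2647 - 1*(-46)**2 = 2647 - 1*2116 = 2647 - 2116 = 531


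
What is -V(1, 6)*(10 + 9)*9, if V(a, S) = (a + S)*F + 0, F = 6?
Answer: -7182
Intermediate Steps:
V(a, S) = 6*S + 6*a (V(a, S) = (a + S)*6 + 0 = (S + a)*6 + 0 = (6*S + 6*a) + 0 = 6*S + 6*a)
-V(1, 6)*(10 + 9)*9 = -(6*6 + 6*1)*(10 + 9)*9 = -(36 + 6)*19*9 = -42*19*9 = -798*9 = -1*7182 = -7182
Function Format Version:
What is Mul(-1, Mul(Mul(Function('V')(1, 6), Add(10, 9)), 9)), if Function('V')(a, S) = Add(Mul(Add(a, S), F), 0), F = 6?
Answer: -7182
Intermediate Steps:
Function('V')(a, S) = Add(Mul(6, S), Mul(6, a)) (Function('V')(a, S) = Add(Mul(Add(a, S), 6), 0) = Add(Mul(Add(S, a), 6), 0) = Add(Add(Mul(6, S), Mul(6, a)), 0) = Add(Mul(6, S), Mul(6, a)))
Mul(-1, Mul(Mul(Function('V')(1, 6), Add(10, 9)), 9)) = Mul(-1, Mul(Mul(Add(Mul(6, 6), Mul(6, 1)), Add(10, 9)), 9)) = Mul(-1, Mul(Mul(Add(36, 6), 19), 9)) = Mul(-1, Mul(Mul(42, 19), 9)) = Mul(-1, Mul(798, 9)) = Mul(-1, 7182) = -7182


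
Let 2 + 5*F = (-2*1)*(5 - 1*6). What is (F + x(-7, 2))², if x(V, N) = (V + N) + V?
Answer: 144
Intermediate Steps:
x(V, N) = N + 2*V (x(V, N) = (N + V) + V = N + 2*V)
F = 0 (F = -⅖ + ((-2*1)*(5 - 1*6))/5 = -⅖ + (-2*(5 - 6))/5 = -⅖ + (-2*(-1))/5 = -⅖ + (⅕)*2 = -⅖ + ⅖ = 0)
(F + x(-7, 2))² = (0 + (2 + 2*(-7)))² = (0 + (2 - 14))² = (0 - 12)² = (-12)² = 144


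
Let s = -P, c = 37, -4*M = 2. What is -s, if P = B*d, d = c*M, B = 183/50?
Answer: -6771/100 ≈ -67.710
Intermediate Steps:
M = -½ (M = -¼*2 = -½ ≈ -0.50000)
B = 183/50 (B = 183*(1/50) = 183/50 ≈ 3.6600)
d = -37/2 (d = 37*(-½) = -37/2 ≈ -18.500)
P = -6771/100 (P = (183/50)*(-37/2) = -6771/100 ≈ -67.710)
s = 6771/100 (s = -1*(-6771/100) = 6771/100 ≈ 67.710)
-s = -1*6771/100 = -6771/100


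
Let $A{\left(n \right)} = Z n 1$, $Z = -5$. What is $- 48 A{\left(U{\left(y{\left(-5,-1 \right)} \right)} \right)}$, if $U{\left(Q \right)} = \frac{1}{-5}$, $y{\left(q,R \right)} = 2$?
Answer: $-48$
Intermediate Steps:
$U{\left(Q \right)} = - \frac{1}{5}$
$A{\left(n \right)} = - 5 n$ ($A{\left(n \right)} = - 5 n 1 = - 5 n$)
$- 48 A{\left(U{\left(y{\left(-5,-1 \right)} \right)} \right)} = - 48 \left(\left(-5\right) \left(- \frac{1}{5}\right)\right) = \left(-48\right) 1 = -48$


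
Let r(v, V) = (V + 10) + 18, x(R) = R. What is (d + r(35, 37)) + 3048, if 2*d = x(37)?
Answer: 6263/2 ≈ 3131.5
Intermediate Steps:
d = 37/2 (d = (1/2)*37 = 37/2 ≈ 18.500)
r(v, V) = 28 + V (r(v, V) = (10 + V) + 18 = 28 + V)
(d + r(35, 37)) + 3048 = (37/2 + (28 + 37)) + 3048 = (37/2 + 65) + 3048 = 167/2 + 3048 = 6263/2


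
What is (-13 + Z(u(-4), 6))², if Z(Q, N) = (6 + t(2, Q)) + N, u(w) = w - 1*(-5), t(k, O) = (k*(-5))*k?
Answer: 441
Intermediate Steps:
t(k, O) = -5*k² (t(k, O) = (-5*k)*k = -5*k²)
u(w) = 5 + w (u(w) = w + 5 = 5 + w)
Z(Q, N) = -14 + N (Z(Q, N) = (6 - 5*2²) + N = (6 - 5*4) + N = (6 - 20) + N = -14 + N)
(-13 + Z(u(-4), 6))² = (-13 + (-14 + 6))² = (-13 - 8)² = (-21)² = 441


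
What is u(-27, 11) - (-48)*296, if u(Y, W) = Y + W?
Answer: 14192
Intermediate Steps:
u(Y, W) = W + Y
u(-27, 11) - (-48)*296 = (11 - 27) - (-48)*296 = -16 - 1*(-14208) = -16 + 14208 = 14192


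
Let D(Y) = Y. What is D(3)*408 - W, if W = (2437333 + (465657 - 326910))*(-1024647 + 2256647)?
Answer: -3173730558776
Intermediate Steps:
W = 3173730560000 (W = (2437333 + 138747)*1232000 = 2576080*1232000 = 3173730560000)
D(3)*408 - W = 3*408 - 1*3173730560000 = 1224 - 3173730560000 = -3173730558776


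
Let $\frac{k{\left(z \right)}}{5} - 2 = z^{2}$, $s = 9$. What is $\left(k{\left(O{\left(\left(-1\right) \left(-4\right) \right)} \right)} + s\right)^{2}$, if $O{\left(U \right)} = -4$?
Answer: $9801$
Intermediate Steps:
$k{\left(z \right)} = 10 + 5 z^{2}$
$\left(k{\left(O{\left(\left(-1\right) \left(-4\right) \right)} \right)} + s\right)^{2} = \left(\left(10 + 5 \left(-4\right)^{2}\right) + 9\right)^{2} = \left(\left(10 + 5 \cdot 16\right) + 9\right)^{2} = \left(\left(10 + 80\right) + 9\right)^{2} = \left(90 + 9\right)^{2} = 99^{2} = 9801$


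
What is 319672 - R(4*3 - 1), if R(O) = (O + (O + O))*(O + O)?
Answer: 318946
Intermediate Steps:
R(O) = 6*O**2 (R(O) = (O + 2*O)*(2*O) = (3*O)*(2*O) = 6*O**2)
319672 - R(4*3 - 1) = 319672 - 6*(4*3 - 1)**2 = 319672 - 6*(12 - 1)**2 = 319672 - 6*11**2 = 319672 - 6*121 = 319672 - 1*726 = 319672 - 726 = 318946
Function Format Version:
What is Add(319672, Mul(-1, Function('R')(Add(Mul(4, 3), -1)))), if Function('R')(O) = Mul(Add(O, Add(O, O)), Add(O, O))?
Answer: 318946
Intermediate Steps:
Function('R')(O) = Mul(6, Pow(O, 2)) (Function('R')(O) = Mul(Add(O, Mul(2, O)), Mul(2, O)) = Mul(Mul(3, O), Mul(2, O)) = Mul(6, Pow(O, 2)))
Add(319672, Mul(-1, Function('R')(Add(Mul(4, 3), -1)))) = Add(319672, Mul(-1, Mul(6, Pow(Add(Mul(4, 3), -1), 2)))) = Add(319672, Mul(-1, Mul(6, Pow(Add(12, -1), 2)))) = Add(319672, Mul(-1, Mul(6, Pow(11, 2)))) = Add(319672, Mul(-1, Mul(6, 121))) = Add(319672, Mul(-1, 726)) = Add(319672, -726) = 318946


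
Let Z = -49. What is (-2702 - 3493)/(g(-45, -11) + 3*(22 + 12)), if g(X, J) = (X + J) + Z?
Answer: 2065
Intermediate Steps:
g(X, J) = -49 + J + X (g(X, J) = (X + J) - 49 = (J + X) - 49 = -49 + J + X)
(-2702 - 3493)/(g(-45, -11) + 3*(22 + 12)) = (-2702 - 3493)/((-49 - 11 - 45) + 3*(22 + 12)) = -6195/(-105 + 3*34) = -6195/(-105 + 102) = -6195/(-3) = -6195*(-1/3) = 2065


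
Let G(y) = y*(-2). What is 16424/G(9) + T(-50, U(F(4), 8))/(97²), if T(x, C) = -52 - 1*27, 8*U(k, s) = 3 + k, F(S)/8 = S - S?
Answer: -77267419/84681 ≈ -912.45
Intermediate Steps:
F(S) = 0 (F(S) = 8*(S - S) = 8*0 = 0)
G(y) = -2*y
U(k, s) = 3/8 + k/8 (U(k, s) = (3 + k)/8 = 3/8 + k/8)
T(x, C) = -79 (T(x, C) = -52 - 27 = -79)
16424/G(9) + T(-50, U(F(4), 8))/(97²) = 16424/((-2*9)) - 79/(97²) = 16424/(-18) - 79/9409 = 16424*(-1/18) - 79*1/9409 = -8212/9 - 79/9409 = -77267419/84681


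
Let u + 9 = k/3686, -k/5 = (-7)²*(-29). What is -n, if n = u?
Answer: 26069/3686 ≈ 7.0724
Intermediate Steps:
k = 7105 (k = -5*(-7)²*(-29) = -245*(-29) = -5*(-1421) = 7105)
u = -26069/3686 (u = -9 + 7105/3686 = -26069/3686 ≈ -7.0724)
n = -26069/3686 ≈ -7.0724
-n = -1*(-26069/3686) = 26069/3686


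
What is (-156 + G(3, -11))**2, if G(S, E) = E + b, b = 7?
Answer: 25600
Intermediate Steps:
G(S, E) = 7 + E (G(S, E) = E + 7 = 7 + E)
(-156 + G(3, -11))**2 = (-156 + (7 - 11))**2 = (-156 - 4)**2 = (-160)**2 = 25600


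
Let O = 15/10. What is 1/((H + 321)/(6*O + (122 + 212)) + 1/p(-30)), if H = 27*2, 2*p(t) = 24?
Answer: 4116/4843 ≈ 0.84989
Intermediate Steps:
O = 3/2 (O = 15*(⅒) = 3/2 ≈ 1.5000)
p(t) = 12 (p(t) = (½)*24 = 12)
H = 54
1/((H + 321)/(6*O + (122 + 212)) + 1/p(-30)) = 1/((54 + 321)/(6*(3/2) + (122 + 212)) + 1/12) = 1/(375/(9 + 334) + 1/12) = 1/(375/343 + 1/12) = 1/(4843/4116) = 4116/4843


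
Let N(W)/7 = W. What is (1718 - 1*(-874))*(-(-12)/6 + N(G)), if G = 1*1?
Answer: 23328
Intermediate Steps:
G = 1
N(W) = 7*W
(1718 - 1*(-874))*(-(-12)/6 + N(G)) = (1718 - 1*(-874))*(-(-12)/6 + 7*1) = (1718 + 874)*(-(-12)/6 + 7) = 2592*(-3*(-⅔) + 7) = 2592*(2 + 7) = 2592*9 = 23328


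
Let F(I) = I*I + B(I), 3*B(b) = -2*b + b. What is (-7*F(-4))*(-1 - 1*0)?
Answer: 364/3 ≈ 121.33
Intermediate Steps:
B(b) = -b/3 (B(b) = (-2*b + b)/3 = (-b)/3 = -b/3)
F(I) = I² - I/3 (F(I) = I*I - I/3 = I² - I/3)
(-7*F(-4))*(-1 - 1*0) = (-(-28)*(-⅓ - 4))*(-1 - 1*0) = (-(-28)*(-13)/3)*(-1 + 0) = -7*52/3*(-1) = -364/3*(-1) = 364/3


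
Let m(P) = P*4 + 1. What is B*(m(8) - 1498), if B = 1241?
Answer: -1818065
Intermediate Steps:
m(P) = 1 + 4*P (m(P) = 4*P + 1 = 1 + 4*P)
B*(m(8) - 1498) = 1241*((1 + 4*8) - 1498) = 1241*((1 + 32) - 1498) = 1241*(33 - 1498) = 1241*(-1465) = -1818065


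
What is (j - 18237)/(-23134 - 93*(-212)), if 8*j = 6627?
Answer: 139269/27344 ≈ 5.0932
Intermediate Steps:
j = 6627/8 (j = (1/8)*6627 = 6627/8 ≈ 828.38)
(j - 18237)/(-23134 - 93*(-212)) = (6627/8 - 18237)/(-23134 - 93*(-212)) = -139269/(8*(-23134 + 19716)) = -139269/8/(-3418) = -139269/8*(-1/3418) = 139269/27344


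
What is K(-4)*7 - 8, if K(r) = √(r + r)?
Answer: -8 + 14*I*√2 ≈ -8.0 + 19.799*I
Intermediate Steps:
K(r) = √2*√r (K(r) = √(2*r) = √2*√r)
K(-4)*7 - 8 = (√2*√(-4))*7 - 8 = (√2*(2*I))*7 - 8 = (2*I*√2)*7 - 8 = 14*I*√2 - 8 = -8 + 14*I*√2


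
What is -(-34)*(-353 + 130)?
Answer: -7582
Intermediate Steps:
-(-34)*(-353 + 130) = -(-34)*(-223) = -1*7582 = -7582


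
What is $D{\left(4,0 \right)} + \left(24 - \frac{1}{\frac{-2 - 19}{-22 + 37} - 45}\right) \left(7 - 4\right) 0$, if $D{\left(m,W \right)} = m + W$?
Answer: $4$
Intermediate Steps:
$D{\left(m,W \right)} = W + m$
$D{\left(4,0 \right)} + \left(24 - \frac{1}{\frac{-2 - 19}{-22 + 37} - 45}\right) \left(7 - 4\right) 0 = \left(0 + 4\right) + \left(24 - \frac{1}{\frac{-2 - 19}{-22 + 37} - 45}\right) \left(7 - 4\right) 0 = 4 + \left(24 - \frac{1}{- \frac{21}{15} - 45}\right) 3 \cdot 0 = 4 + \left(24 - \frac{1}{\left(-21\right) \frac{1}{15} - 45}\right) 0 = 4 + \left(24 - \frac{1}{- \frac{7}{5} - 45}\right) 0 = 4 + \left(24 - \frac{1}{- \frac{232}{5}}\right) 0 = 4 + \left(24 - - \frac{5}{232}\right) 0 = 4 + \left(24 + \frac{5}{232}\right) 0 = 4 + \frac{5573}{232} \cdot 0 = 4 + 0 = 4$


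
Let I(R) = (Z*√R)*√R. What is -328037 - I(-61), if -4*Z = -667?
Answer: -1271461/4 ≈ -3.1787e+5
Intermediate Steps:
Z = 667/4 (Z = -¼*(-667) = 667/4 ≈ 166.75)
I(R) = 667*R/4 (I(R) = (667*√R/4)*√R = 667*R/4)
-328037 - I(-61) = -328037 - 667*(-61)/4 = -328037 - 1*(-40687/4) = -328037 + 40687/4 = -1271461/4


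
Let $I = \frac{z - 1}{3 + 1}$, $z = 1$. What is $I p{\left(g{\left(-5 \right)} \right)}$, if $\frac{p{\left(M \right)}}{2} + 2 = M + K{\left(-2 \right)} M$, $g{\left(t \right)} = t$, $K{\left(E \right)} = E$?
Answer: $0$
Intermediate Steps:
$p{\left(M \right)} = -4 - 2 M$ ($p{\left(M \right)} = -4 + 2 \left(M - 2 M\right) = -4 + 2 \left(- M\right) = -4 - 2 M$)
$I = 0$ ($I = \frac{1 - 1}{3 + 1} = \frac{0}{4} = 0 \cdot \frac{1}{4} = 0$)
$I p{\left(g{\left(-5 \right)} \right)} = 0 \left(-4 - -10\right) = 0 \left(-4 + 10\right) = 0 \cdot 6 = 0$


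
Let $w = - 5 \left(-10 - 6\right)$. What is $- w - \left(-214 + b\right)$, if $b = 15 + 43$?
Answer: $76$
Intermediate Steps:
$b = 58$
$w = 80$ ($w = \left(-5\right) \left(-16\right) = 80$)
$- w - \left(-214 + b\right) = \left(-1\right) 80 - \left(-214 + 58\right) = -80 - -156 = -80 + 156 = 76$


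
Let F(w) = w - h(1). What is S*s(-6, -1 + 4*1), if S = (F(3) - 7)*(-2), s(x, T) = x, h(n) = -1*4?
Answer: 0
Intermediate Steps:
h(n) = -4
F(w) = 4 + w (F(w) = w - 1*(-4) = w + 4 = 4 + w)
S = 0 (S = ((4 + 3) - 7)*(-2) = (7 - 7)*(-2) = 0*(-2) = 0)
S*s(-6, -1 + 4*1) = 0*(-6) = 0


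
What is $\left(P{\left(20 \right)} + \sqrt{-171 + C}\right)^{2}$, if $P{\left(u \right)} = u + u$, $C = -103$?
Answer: $\left(40 + i \sqrt{274}\right)^{2} \approx 1326.0 + 1324.2 i$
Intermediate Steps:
$P{\left(u \right)} = 2 u$
$\left(P{\left(20 \right)} + \sqrt{-171 + C}\right)^{2} = \left(2 \cdot 20 + \sqrt{-171 - 103}\right)^{2} = \left(40 + \sqrt{-274}\right)^{2} = \left(40 + i \sqrt{274}\right)^{2}$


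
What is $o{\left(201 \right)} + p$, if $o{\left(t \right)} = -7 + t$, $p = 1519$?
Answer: $1713$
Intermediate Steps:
$o{\left(201 \right)} + p = \left(-7 + 201\right) + 1519 = 194 + 1519 = 1713$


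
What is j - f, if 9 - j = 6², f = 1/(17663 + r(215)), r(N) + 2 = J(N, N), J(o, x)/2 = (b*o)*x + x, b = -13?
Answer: -31961492/1183759 ≈ -27.000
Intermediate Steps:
J(o, x) = 2*x - 26*o*x (J(o, x) = 2*((-13*o)*x + x) = 2*(-13*o*x + x) = 2*(x - 13*o*x) = 2*x - 26*o*x)
r(N) = -2 + 2*N*(1 - 13*N)
f = -1/1183759 (f = 1/(17663 + (-2 - 26*215² + 2*215)) = 1/(17663 + (-2 - 26*46225 + 430)) = 1/(17663 + (-2 - 1201850 + 430)) = 1/(17663 - 1201422) = 1/(-1183759) = -1/1183759 ≈ -8.4477e-7)
j = -27 (j = 9 - 1*6² = 9 - 1*36 = 9 - 36 = -27)
j - f = -27 - 1*(-1/1183759) = -27 + 1/1183759 = -31961492/1183759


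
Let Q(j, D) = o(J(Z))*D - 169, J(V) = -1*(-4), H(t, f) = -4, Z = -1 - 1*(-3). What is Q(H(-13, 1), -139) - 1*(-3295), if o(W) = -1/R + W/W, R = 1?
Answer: 3126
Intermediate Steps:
Z = 2 (Z = -1 + 3 = 2)
J(V) = 4
o(W) = 0 (o(W) = -1/1 + W/W = -1*1 + 1 = -1 + 1 = 0)
Q(j, D) = -169 (Q(j, D) = 0*D - 169 = 0 - 169 = -169)
Q(H(-13, 1), -139) - 1*(-3295) = -169 - 1*(-3295) = -169 + 3295 = 3126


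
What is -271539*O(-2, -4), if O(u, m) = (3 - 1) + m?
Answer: 543078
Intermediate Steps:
O(u, m) = 2 + m
-271539*O(-2, -4) = -271539*(2 - 4) = -271539*(-2) = 543078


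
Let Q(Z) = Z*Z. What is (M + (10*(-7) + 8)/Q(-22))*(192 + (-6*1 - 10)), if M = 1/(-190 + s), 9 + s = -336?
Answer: -134616/5885 ≈ -22.874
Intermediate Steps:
s = -345 (s = -9 - 336 = -345)
Q(Z) = Z**2
M = -1/535 (M = 1/(-190 - 345) = 1/(-535) = -1/535 ≈ -0.0018692)
(M + (10*(-7) + 8)/Q(-22))*(192 + (-6*1 - 10)) = (-1/535 + (10*(-7) + 8)/((-22)**2))*(192 + (-6*1 - 10)) = (-1/535 + (-70 + 8)/484)*(192 + (-6 - 10)) = (-1/535 - 62*1/484)*(192 - 16) = (-1/535 - 31/242)*176 = -16827/129470*176 = -134616/5885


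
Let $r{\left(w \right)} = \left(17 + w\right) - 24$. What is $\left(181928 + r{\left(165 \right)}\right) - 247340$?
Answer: $-65254$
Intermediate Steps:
$r{\left(w \right)} = -7 + w$
$\left(181928 + r{\left(165 \right)}\right) - 247340 = \left(181928 + \left(-7 + 165\right)\right) - 247340 = \left(181928 + 158\right) - 247340 = 182086 - 247340 = -65254$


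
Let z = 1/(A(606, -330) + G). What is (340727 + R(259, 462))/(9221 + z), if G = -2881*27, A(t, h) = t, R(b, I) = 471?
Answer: 13167001419/355843000 ≈ 37.002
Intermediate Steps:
G = -77787
z = -1/77181 (z = 1/(606 - 77787) = 1/(-77181) = -1/77181 ≈ -1.2957e-5)
(340727 + R(259, 462))/(9221 + z) = (340727 + 471)/(9221 - 1/77181) = 341198/(711686000/77181) = 341198*(77181/711686000) = 13167001419/355843000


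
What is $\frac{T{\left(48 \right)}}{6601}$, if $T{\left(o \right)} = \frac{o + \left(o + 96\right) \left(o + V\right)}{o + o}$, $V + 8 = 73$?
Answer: $\frac{170}{6601} \approx 0.025754$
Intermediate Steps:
$V = 65$ ($V = -8 + 73 = 65$)
$T{\left(o \right)} = \frac{o + \left(65 + o\right) \left(96 + o\right)}{2 o}$ ($T{\left(o \right)} = \frac{o + \left(o + 96\right) \left(o + 65\right)}{o + o} = \frac{o + \left(96 + o\right) \left(65 + o\right)}{2 o} = \left(o + \left(65 + o\right) \left(96 + o\right)\right) \frac{1}{2 o} = \frac{o + \left(65 + o\right) \left(96 + o\right)}{2 o}$)
$\frac{T{\left(48 \right)}}{6601} = \frac{81 + \frac{1}{2} \cdot 48 + \frac{3120}{48}}{6601} = \left(81 + 24 + 3120 \cdot \frac{1}{48}\right) \frac{1}{6601} = \left(81 + 24 + 65\right) \frac{1}{6601} = 170 \cdot \frac{1}{6601} = \frac{170}{6601}$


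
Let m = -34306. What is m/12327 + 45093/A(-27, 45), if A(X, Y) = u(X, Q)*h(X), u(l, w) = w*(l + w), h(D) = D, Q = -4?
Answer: -74524211/4585644 ≈ -16.252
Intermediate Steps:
A(X, Y) = X*(16 - 4*X) (A(X, Y) = (-4*(X - 4))*X = (-4*(-4 + X))*X = (16 - 4*X)*X = X*(16 - 4*X))
m/12327 + 45093/A(-27, 45) = -34306/12327 + 45093/((4*(-27)*(4 - 1*(-27)))) = -34306*1/12327 + 45093/((4*(-27)*(4 + 27))) = -34306/12327 + 45093/((4*(-27)*31)) = -34306/12327 + 45093/(-3348) = -34306/12327 + 45093*(-1/3348) = -34306/12327 - 15031/1116 = -74524211/4585644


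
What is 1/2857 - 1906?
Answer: -5445441/2857 ≈ -1906.0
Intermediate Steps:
1/2857 - 1906 = -5445441/2857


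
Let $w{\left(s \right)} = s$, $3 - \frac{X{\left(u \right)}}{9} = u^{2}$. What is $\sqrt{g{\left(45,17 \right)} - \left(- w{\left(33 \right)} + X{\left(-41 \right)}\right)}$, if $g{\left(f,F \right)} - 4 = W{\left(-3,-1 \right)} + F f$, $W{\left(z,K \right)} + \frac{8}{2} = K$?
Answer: $\sqrt{15899} \approx 126.09$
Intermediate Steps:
$X{\left(u \right)} = 27 - 9 u^{2}$
$W{\left(z,K \right)} = -4 + K$
$g{\left(f,F \right)} = -1 + F f$ ($g{\left(f,F \right)} = 4 + \left(\left(-4 - 1\right) + F f\right) = 4 + \left(-5 + F f\right) = -1 + F f$)
$\sqrt{g{\left(45,17 \right)} - \left(- w{\left(33 \right)} + X{\left(-41 \right)}\right)} = \sqrt{\left(-1 + 17 \cdot 45\right) + \left(33 - \left(27 - 9 \left(-41\right)^{2}\right)\right)} = \sqrt{\left(-1 + 765\right) + \left(33 - \left(27 - 15129\right)\right)} = \sqrt{764 + \left(33 - \left(27 - 15129\right)\right)} = \sqrt{764 + \left(33 - -15102\right)} = \sqrt{764 + \left(33 + 15102\right)} = \sqrt{764 + 15135} = \sqrt{15899}$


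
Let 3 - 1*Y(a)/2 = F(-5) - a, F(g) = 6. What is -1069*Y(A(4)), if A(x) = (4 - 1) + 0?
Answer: 0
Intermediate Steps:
A(x) = 3 (A(x) = 3 + 0 = 3)
Y(a) = -6 + 2*a (Y(a) = 6 - 2*(6 - a) = 6 + (-12 + 2*a) = -6 + 2*a)
-1069*Y(A(4)) = -1069*(-6 + 2*3) = -1069*(-6 + 6) = -1069*0 = 0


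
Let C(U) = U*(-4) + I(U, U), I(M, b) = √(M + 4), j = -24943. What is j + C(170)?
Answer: -25623 + √174 ≈ -25610.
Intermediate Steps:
I(M, b) = √(4 + M)
C(U) = √(4 + U) - 4*U (C(U) = U*(-4) + √(4 + U) = -4*U + √(4 + U) = √(4 + U) - 4*U)
j + C(170) = -24943 + (√(4 + 170) - 4*170) = -24943 + (√174 - 680) = -24943 + (-680 + √174) = -25623 + √174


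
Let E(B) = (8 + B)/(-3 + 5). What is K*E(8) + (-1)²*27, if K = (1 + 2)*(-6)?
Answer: -117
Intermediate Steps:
E(B) = 4 + B/2 (E(B) = (8 + B)/2 = (8 + B)*(½) = 4 + B/2)
K = -18 (K = 3*(-6) = -18)
K*E(8) + (-1)²*27 = -18*(4 + (½)*8) + (-1)²*27 = -18*(4 + 4) + 1*27 = -18*8 + 27 = -144 + 27 = -117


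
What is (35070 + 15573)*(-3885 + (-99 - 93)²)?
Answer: 1670155497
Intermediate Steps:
(35070 + 15573)*(-3885 + (-99 - 93)²) = 50643*(-3885 + (-192)²) = 50643*(-3885 + 36864) = 50643*32979 = 1670155497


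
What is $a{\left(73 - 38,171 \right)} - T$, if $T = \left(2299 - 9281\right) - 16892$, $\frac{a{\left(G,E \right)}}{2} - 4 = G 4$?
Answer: $24162$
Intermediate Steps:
$a{\left(G,E \right)} = 8 + 8 G$ ($a{\left(G,E \right)} = 8 + 2 G 4 = 8 + 2 \cdot 4 G = 8 + 8 G$)
$T = -23874$ ($T = -6982 - 16892 = -23874$)
$a{\left(73 - 38,171 \right)} - T = \left(8 + 8 \left(73 - 38\right)\right) - -23874 = \left(8 + 8 \cdot 35\right) + 23874 = \left(8 + 280\right) + 23874 = 288 + 23874 = 24162$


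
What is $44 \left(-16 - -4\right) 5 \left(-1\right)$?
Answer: $2640$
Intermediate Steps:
$44 \left(-16 - -4\right) 5 \left(-1\right) = 44 \left(-16 + 4\right) \left(-5\right) = 44 \left(-12\right) \left(-5\right) = \left(-528\right) \left(-5\right) = 2640$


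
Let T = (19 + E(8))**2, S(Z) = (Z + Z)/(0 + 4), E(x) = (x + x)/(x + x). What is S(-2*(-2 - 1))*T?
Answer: 1200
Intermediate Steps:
E(x) = 1 (E(x) = (2*x)/((2*x)) = (2*x)*(1/(2*x)) = 1)
S(Z) = Z/2 (S(Z) = (2*Z)/4 = (2*Z)*(1/4) = Z/2)
T = 400 (T = (19 + 1)**2 = 20**2 = 400)
S(-2*(-2 - 1))*T = ((-2*(-2 - 1))/2)*400 = ((-2*(-3))/2)*400 = ((1/2)*6)*400 = 3*400 = 1200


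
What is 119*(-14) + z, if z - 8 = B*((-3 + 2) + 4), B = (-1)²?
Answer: -1655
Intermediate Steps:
B = 1
z = 11 (z = 8 + 1*((-3 + 2) + 4) = 8 + 1*(-1 + 4) = 8 + 1*3 = 8 + 3 = 11)
119*(-14) + z = 119*(-14) + 11 = -1666 + 11 = -1655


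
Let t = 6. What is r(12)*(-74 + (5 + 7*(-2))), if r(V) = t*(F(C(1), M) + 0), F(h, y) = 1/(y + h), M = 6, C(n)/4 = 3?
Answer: -83/3 ≈ -27.667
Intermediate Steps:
C(n) = 12 (C(n) = 4*3 = 12)
F(h, y) = 1/(h + y)
r(V) = 1/3 (r(V) = 6*(1/(12 + 6) + 0) = 6*(1/18 + 0) = 6*(1/18) = 1/3)
r(12)*(-74 + (5 + 7*(-2))) = (-74 + (5 + 7*(-2)))/3 = (-74 + (5 - 14))/3 = (-74 - 9)/3 = (1/3)*(-83) = -83/3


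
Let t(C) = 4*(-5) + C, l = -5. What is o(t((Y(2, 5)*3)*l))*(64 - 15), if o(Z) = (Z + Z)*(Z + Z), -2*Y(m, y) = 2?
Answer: 4900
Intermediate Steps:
Y(m, y) = -1 (Y(m, y) = -½*2 = -1)
t(C) = -20 + C
o(Z) = 4*Z² (o(Z) = (2*Z)*(2*Z) = 4*Z²)
o(t((Y(2, 5)*3)*l))*(64 - 15) = (4*(-20 - 1*3*(-5))²)*(64 - 15) = (4*(-20 - 3*(-5))²)*49 = (4*(-20 + 15)²)*49 = (4*(-5)²)*49 = (4*25)*49 = 100*49 = 4900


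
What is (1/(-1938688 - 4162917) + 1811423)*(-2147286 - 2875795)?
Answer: -55518042944748369034/6101605 ≈ -9.0989e+12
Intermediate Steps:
(1/(-1938688 - 4162917) + 1811423)*(-2147286 - 2875795) = (1/(-6101605) + 1811423)*(-5023081) = (-1/6101605 + 1811423)*(-5023081) = (11052587633914/6101605)*(-5023081) = -55518042944748369034/6101605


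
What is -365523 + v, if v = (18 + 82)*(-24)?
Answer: -367923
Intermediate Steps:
v = -2400 (v = 100*(-24) = -2400)
-365523 + v = -365523 - 2400 = -367923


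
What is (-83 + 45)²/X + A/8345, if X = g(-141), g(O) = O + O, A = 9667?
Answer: -4662043/1176645 ≈ -3.9622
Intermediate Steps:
g(O) = 2*O
X = -282 (X = 2*(-141) = -282)
(-83 + 45)²/X + A/8345 = (-83 + 45)²/(-282) + 9667/8345 = (-38)²*(-1/282) + 9667*(1/8345) = 1444*(-1/282) + 9667/8345 = -722/141 + 9667/8345 = -4662043/1176645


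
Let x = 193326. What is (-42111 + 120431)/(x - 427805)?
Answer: -78320/234479 ≈ -0.33402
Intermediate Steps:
(-42111 + 120431)/(x - 427805) = (-42111 + 120431)/(193326 - 427805) = 78320/(-234479) = 78320*(-1/234479) = -78320/234479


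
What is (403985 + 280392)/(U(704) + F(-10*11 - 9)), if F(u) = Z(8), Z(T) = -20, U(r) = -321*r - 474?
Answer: -684377/226478 ≈ -3.0218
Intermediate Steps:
U(r) = -474 - 321*r
F(u) = -20
(403985 + 280392)/(U(704) + F(-10*11 - 9)) = (403985 + 280392)/((-474 - 321*704) - 20) = 684377/((-474 - 225984) - 20) = 684377/(-226458 - 20) = 684377/(-226478) = 684377*(-1/226478) = -684377/226478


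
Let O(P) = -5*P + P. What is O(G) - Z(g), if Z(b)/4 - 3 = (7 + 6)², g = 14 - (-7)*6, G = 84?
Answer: -1024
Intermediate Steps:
g = 56 (g = 14 - 1*(-42) = 14 + 42 = 56)
Z(b) = 688 (Z(b) = 12 + 4*(7 + 6)² = 12 + 4*13² = 12 + 4*169 = 12 + 676 = 688)
O(P) = -4*P
O(G) - Z(g) = -4*84 - 1*688 = -336 - 688 = -1024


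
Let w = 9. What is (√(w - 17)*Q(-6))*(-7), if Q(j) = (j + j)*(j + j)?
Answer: -2016*I*√2 ≈ -2851.1*I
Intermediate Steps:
Q(j) = 4*j² (Q(j) = (2*j)*(2*j) = 4*j²)
(√(w - 17)*Q(-6))*(-7) = (√(9 - 17)*(4*(-6)²))*(-7) = (√(-8)*(4*36))*(-7) = ((2*I*√2)*144)*(-7) = (288*I*√2)*(-7) = -2016*I*√2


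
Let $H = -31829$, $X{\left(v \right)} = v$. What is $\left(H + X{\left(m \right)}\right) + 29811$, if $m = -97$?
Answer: $-2115$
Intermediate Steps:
$\left(H + X{\left(m \right)}\right) + 29811 = \left(-31829 - 97\right) + 29811 = -31926 + 29811 = -2115$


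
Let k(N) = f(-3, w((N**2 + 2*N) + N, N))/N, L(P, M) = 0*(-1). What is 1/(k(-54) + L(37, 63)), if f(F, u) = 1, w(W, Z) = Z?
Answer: -54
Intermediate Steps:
L(P, M) = 0
k(N) = 1/N
1/(k(-54) + L(37, 63)) = 1/(1/(-54) + 0) = 1/(-1/54 + 0) = 1/(-1/54) = -54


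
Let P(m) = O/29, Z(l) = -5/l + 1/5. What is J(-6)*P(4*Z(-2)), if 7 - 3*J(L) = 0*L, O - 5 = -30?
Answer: -175/87 ≈ -2.0115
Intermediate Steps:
O = -25 (O = 5 - 30 = -25)
Z(l) = ⅕ - 5/l (Z(l) = -5/l + 1*(⅕) = -5/l + ⅕ = ⅕ - 5/l)
P(m) = -25/29
J(L) = 7/3 (J(L) = 7/3 - 0*L = 7/3 - ⅓*0 = 7/3 + 0 = 7/3)
J(-6)*P(4*Z(-2)) = (7/3)*(-25/29) = -175/87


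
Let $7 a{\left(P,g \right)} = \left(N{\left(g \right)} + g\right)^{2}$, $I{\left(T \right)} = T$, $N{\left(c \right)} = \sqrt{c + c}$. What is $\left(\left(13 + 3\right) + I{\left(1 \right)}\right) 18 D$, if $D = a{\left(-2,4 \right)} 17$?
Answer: $\frac{124848}{7} + \frac{83232 \sqrt{2}}{7} \approx 34651.0$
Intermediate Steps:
$N{\left(c \right)} = \sqrt{2} \sqrt{c}$ ($N{\left(c \right)} = \sqrt{2 c} = \sqrt{2} \sqrt{c}$)
$a{\left(P,g \right)} = \frac{\left(g + \sqrt{2} \sqrt{g}\right)^{2}}{7}$ ($a{\left(P,g \right)} = \frac{\left(\sqrt{2} \sqrt{g} + g\right)^{2}}{7} = \frac{\left(g + \sqrt{2} \sqrt{g}\right)^{2}}{7}$)
$D = \frac{17 \left(4 + 2 \sqrt{2}\right)^{2}}{7}$ ($D = \frac{\left(4 + \sqrt{2} \sqrt{4}\right)^{2}}{7} \cdot 17 = \frac{\left(4 + \sqrt{2} \cdot 2\right)^{2}}{7} \cdot 17 = \frac{\left(4 + 2 \sqrt{2}\right)^{2}}{7} \cdot 17 = \frac{17 \left(4 + 2 \sqrt{2}\right)^{2}}{7} \approx 113.24$)
$\left(\left(13 + 3\right) + I{\left(1 \right)}\right) 18 D = \left(\left(13 + 3\right) + 1\right) 18 \left(\frac{408}{7} + \frac{272 \sqrt{2}}{7}\right) = \left(16 + 1\right) 18 \left(\frac{408}{7} + \frac{272 \sqrt{2}}{7}\right) = 17 \cdot 18 \left(\frac{408}{7} + \frac{272 \sqrt{2}}{7}\right) = 306 \left(\frac{408}{7} + \frac{272 \sqrt{2}}{7}\right) = \frac{124848}{7} + \frac{83232 \sqrt{2}}{7}$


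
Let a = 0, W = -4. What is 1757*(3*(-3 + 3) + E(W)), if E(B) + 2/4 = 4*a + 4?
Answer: 12299/2 ≈ 6149.5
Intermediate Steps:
E(B) = 7/2 (E(B) = -½ + (4*0 + 4) = -½ + (0 + 4) = -½ + 4 = 7/2)
1757*(3*(-3 + 3) + E(W)) = 1757*(3*(-3 + 3) + 7/2) = 1757*(3*0 + 7/2) = 1757*(0 + 7/2) = 1757*(7/2) = 12299/2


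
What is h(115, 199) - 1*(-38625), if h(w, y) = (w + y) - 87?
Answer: 38852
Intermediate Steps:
h(w, y) = -87 + w + y
h(115, 199) - 1*(-38625) = (-87 + 115 + 199) - 1*(-38625) = 227 + 38625 = 38852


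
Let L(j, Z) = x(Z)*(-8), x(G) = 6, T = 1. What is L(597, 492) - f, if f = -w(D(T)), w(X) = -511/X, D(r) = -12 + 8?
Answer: 319/4 ≈ 79.750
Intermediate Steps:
D(r) = -4
L(j, Z) = -48 (L(j, Z) = 6*(-8) = -48)
f = -511/4 (f = -(-511)/(-4) = -(-511)*(-1)/4 = -1*511/4 = -511/4 ≈ -127.75)
L(597, 492) - f = -48 - 1*(-511/4) = -48 + 511/4 = 319/4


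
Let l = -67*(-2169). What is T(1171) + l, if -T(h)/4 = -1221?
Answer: 150207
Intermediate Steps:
l = 145323
T(h) = 4884 (T(h) = -4*(-1221) = 4884)
T(1171) + l = 4884 + 145323 = 150207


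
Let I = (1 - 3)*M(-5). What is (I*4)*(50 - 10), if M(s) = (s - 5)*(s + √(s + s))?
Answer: -16000 + 3200*I*√10 ≈ -16000.0 + 10119.0*I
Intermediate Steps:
M(s) = (-5 + s)*(s + √2*√s) (M(s) = (-5 + s)*(s + √(2*s)) = (-5 + s)*(s + √2*√s))
I = -100 + 20*I*√10 (I = (1 - 3)*((-5)² - 5*(-5) + √2*(-5)^(3/2) - 5*√2*√(-5)) = -2*(25 + 25 + √2*(-5*I*√5) - 5*√2*I*√5) = -2*(25 + 25 - 5*I*√10 - 5*I*√10) = -2*(50 - 10*I*√10) = -100 + 20*I*√10 ≈ -100.0 + 63.246*I)
(I*4)*(50 - 10) = ((-100 + 20*I*√10)*4)*(50 - 10) = (-400 + 80*I*√10)*40 = -16000 + 3200*I*√10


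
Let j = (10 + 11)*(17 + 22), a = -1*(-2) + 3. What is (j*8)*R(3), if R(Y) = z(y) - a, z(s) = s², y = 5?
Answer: 131040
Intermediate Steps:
a = 5 (a = 2 + 3 = 5)
R(Y) = 20 (R(Y) = 5² - 1*5 = 25 - 5 = 20)
j = 819 (j = 21*39 = 819)
(j*8)*R(3) = (819*8)*20 = 6552*20 = 131040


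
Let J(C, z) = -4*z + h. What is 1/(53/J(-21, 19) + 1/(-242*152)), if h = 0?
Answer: -36784/25653 ≈ -1.4339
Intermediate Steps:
J(C, z) = -4*z (J(C, z) = -4*z + 0 = -4*z)
1/(53/J(-21, 19) + 1/(-242*152)) = 1/(53/((-4*19)) + 1/(-242*152)) = 1/(53/(-76) - 1/242*1/152) = 1/(53*(-1/76) - 1/36784) = 1/(-53/76 - 1/36784) = 1/(-25653/36784) = -36784/25653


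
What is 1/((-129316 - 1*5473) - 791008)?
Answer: -1/925797 ≈ -1.0802e-6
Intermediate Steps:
1/((-129316 - 1*5473) - 791008) = 1/((-129316 - 5473) - 791008) = 1/(-134789 - 791008) = 1/(-925797) = -1/925797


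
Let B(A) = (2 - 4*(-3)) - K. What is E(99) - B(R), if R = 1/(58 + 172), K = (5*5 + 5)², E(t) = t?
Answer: 985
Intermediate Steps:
K = 900 (K = (25 + 5)² = 30² = 900)
R = 1/230 ≈ 0.0043478
B(A) = -886 (B(A) = (2 - 4*(-3)) - 1*900 = (2 + 12) - 900 = 14 - 900 = -886)
E(99) - B(R) = 99 - 1*(-886) = 99 + 886 = 985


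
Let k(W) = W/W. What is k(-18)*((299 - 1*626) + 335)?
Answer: 8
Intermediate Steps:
k(W) = 1
k(-18)*((299 - 1*626) + 335) = 1*((299 - 1*626) + 335) = 1*((299 - 626) + 335) = 1*(-327 + 335) = 1*8 = 8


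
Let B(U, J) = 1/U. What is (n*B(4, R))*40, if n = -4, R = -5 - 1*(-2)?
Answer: -40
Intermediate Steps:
R = -3 (R = -5 + 2 = -3)
(n*B(4, R))*40 = -4/4*40 = -4*1/4*40 = -1*40 = -40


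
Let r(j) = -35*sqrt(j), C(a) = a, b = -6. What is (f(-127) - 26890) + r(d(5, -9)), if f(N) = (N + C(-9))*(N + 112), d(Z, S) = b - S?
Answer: -24850 - 35*sqrt(3) ≈ -24911.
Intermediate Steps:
d(Z, S) = -6 - S
f(N) = (-9 + N)*(112 + N) (f(N) = (N - 9)*(N + 112) = (-9 + N)*(112 + N))
(f(-127) - 26890) + r(d(5, -9)) = ((-1008 + (-127)**2 + 103*(-127)) - 26890) - 35*sqrt(-6 - 1*(-9)) = ((-1008 + 16129 - 13081) - 26890) - 35*sqrt(-6 + 9) = (2040 - 26890) - 35*sqrt(3) = -24850 - 35*sqrt(3)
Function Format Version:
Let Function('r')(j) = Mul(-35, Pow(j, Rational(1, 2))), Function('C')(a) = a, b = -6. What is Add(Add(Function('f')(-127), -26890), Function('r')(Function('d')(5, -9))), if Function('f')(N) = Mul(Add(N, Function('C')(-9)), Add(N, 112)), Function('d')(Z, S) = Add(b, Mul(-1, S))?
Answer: Add(-24850, Mul(-35, Pow(3, Rational(1, 2)))) ≈ -24911.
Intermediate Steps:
Function('d')(Z, S) = Add(-6, Mul(-1, S))
Function('f')(N) = Mul(Add(-9, N), Add(112, N)) (Function('f')(N) = Mul(Add(N, -9), Add(N, 112)) = Mul(Add(-9, N), Add(112, N)))
Add(Add(Function('f')(-127), -26890), Function('r')(Function('d')(5, -9))) = Add(Add(Add(-1008, Pow(-127, 2), Mul(103, -127)), -26890), Mul(-35, Pow(Add(-6, Mul(-1, -9)), Rational(1, 2)))) = Add(Add(Add(-1008, 16129, -13081), -26890), Mul(-35, Pow(Add(-6, 9), Rational(1, 2)))) = Add(Add(2040, -26890), Mul(-35, Pow(3, Rational(1, 2)))) = Add(-24850, Mul(-35, Pow(3, Rational(1, 2))))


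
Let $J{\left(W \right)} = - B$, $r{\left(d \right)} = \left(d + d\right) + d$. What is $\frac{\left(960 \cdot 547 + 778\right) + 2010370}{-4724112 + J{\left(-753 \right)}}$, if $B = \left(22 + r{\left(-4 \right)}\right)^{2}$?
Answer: $- \frac{634067}{1181053} \approx -0.53687$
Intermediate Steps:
$r{\left(d \right)} = 3 d$ ($r{\left(d \right)} = 2 d + d = 3 d$)
$B = 100$ ($B = \left(22 + 3 \left(-4\right)\right)^{2} = \left(22 - 12\right)^{2} = 10^{2} = 100$)
$J{\left(W \right)} = -100$ ($J{\left(W \right)} = \left(-1\right) 100 = -100$)
$\frac{\left(960 \cdot 547 + 778\right) + 2010370}{-4724112 + J{\left(-753 \right)}} = \frac{\left(960 \cdot 547 + 778\right) + 2010370}{-4724112 - 100} = \frac{\left(525120 + 778\right) + 2010370}{-4724212} = \left(525898 + 2010370\right) \left(- \frac{1}{4724212}\right) = 2536268 \left(- \frac{1}{4724212}\right) = - \frac{634067}{1181053}$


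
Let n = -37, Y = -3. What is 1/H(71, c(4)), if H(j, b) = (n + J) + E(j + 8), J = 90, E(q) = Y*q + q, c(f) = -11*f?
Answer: -1/105 ≈ -0.0095238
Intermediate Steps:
E(q) = -2*q (E(q) = -3*q + q = -2*q)
H(j, b) = 37 - 2*j (H(j, b) = (-37 + 90) - 2*(j + 8) = 53 - 2*(8 + j) = 53 + (-16 - 2*j) = 37 - 2*j)
1/H(71, c(4)) = 1/(37 - 2*71) = 1/(37 - 142) = 1/(-105) = -1/105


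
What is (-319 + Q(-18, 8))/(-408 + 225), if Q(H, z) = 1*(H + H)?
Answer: 355/183 ≈ 1.9399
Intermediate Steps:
Q(H, z) = 2*H (Q(H, z) = 1*(2*H) = 2*H)
(-319 + Q(-18, 8))/(-408 + 225) = (-319 + 2*(-18))/(-408 + 225) = (-319 - 36)/(-183) = -355*(-1/183) = 355/183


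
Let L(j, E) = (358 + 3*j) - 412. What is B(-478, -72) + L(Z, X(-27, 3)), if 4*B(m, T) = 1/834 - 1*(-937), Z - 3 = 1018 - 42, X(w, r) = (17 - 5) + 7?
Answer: 10399147/3336 ≈ 3117.3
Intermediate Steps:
X(w, r) = 19 (X(w, r) = 12 + 7 = 19)
Z = 979 (Z = 3 + (1018 - 42) = 3 + 976 = 979)
B(m, T) = 781459/3336 (B(m, T) = (1/834 - 1*(-937))/4 = (1/834 + 937)/4 = (¼)*(781459/834) = 781459/3336)
L(j, E) = -54 + 3*j
B(-478, -72) + L(Z, X(-27, 3)) = 781459/3336 + (-54 + 3*979) = 781459/3336 + (-54 + 2937) = 781459/3336 + 2883 = 10399147/3336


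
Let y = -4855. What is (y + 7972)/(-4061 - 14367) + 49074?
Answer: 904332555/18428 ≈ 49074.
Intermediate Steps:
(y + 7972)/(-4061 - 14367) + 49074 = (-4855 + 7972)/(-4061 - 14367) + 49074 = 3117/(-18428) + 49074 = 3117*(-1/18428) + 49074 = -3117/18428 + 49074 = 904332555/18428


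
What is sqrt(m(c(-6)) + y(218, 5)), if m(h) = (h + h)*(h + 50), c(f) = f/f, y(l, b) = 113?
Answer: sqrt(215) ≈ 14.663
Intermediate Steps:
c(f) = 1
m(h) = 2*h*(50 + h) (m(h) = (2*h)*(50 + h) = 2*h*(50 + h))
sqrt(m(c(-6)) + y(218, 5)) = sqrt(2*1*(50 + 1) + 113) = sqrt(2*1*51 + 113) = sqrt(102 + 113) = sqrt(215)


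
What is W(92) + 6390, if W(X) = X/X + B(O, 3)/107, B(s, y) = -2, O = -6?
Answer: 683835/107 ≈ 6391.0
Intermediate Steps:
W(X) = 105/107 (W(X) = X/X - 2/107 = 1 - 2*1/107 = 1 - 2/107 = 105/107)
W(92) + 6390 = 105/107 + 6390 = 683835/107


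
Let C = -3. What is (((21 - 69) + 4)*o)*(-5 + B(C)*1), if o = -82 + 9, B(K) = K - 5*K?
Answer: 22484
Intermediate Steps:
B(K) = -4*K
o = -73
(((21 - 69) + 4)*o)*(-5 + B(C)*1) = (((21 - 69) + 4)*(-73))*(-5 - 4*(-3)*1) = ((-48 + 4)*(-73))*(-5 + 12*1) = (-44*(-73))*(-5 + 12) = 3212*7 = 22484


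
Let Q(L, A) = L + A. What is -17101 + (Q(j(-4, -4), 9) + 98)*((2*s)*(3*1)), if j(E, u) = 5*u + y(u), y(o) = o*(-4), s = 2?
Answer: -15865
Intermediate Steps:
y(o) = -4*o
j(E, u) = u (j(E, u) = 5*u - 4*u = u)
Q(L, A) = A + L
-17101 + (Q(j(-4, -4), 9) + 98)*((2*s)*(3*1)) = -17101 + ((9 - 4) + 98)*((2*2)*(3*1)) = -17101 + (5 + 98)*(4*3) = -17101 + 103*12 = -17101 + 1236 = -15865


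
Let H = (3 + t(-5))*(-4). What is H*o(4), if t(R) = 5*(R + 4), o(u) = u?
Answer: 32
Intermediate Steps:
t(R) = 20 + 5*R (t(R) = 5*(4 + R) = 20 + 5*R)
H = 8 (H = (3 + (20 + 5*(-5)))*(-4) = (3 + (20 - 25))*(-4) = (3 - 5)*(-4) = -2*(-4) = 8)
H*o(4) = 8*4 = 32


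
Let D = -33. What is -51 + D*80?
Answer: -2691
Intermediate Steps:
-51 + D*80 = -51 - 33*80 = -51 - 2640 = -2691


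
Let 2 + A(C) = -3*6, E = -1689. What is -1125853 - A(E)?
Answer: -1125833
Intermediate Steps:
A(C) = -20 (A(C) = -2 - 3*6 = -2 - 18 = -20)
-1125853 - A(E) = -1125853 - 1*(-20) = -1125853 + 20 = -1125833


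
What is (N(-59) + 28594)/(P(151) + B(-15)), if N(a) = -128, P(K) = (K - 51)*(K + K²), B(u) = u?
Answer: 28466/2295185 ≈ 0.012402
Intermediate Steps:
P(K) = (-51 + K)*(K + K²)
(N(-59) + 28594)/(P(151) + B(-15)) = (-128 + 28594)/(151*(-51 + 151² - 50*151) - 15) = 28466/(151*(-51 + 22801 - 7550) - 15) = 28466/(151*15200 - 15) = 28466/(2295200 - 15) = 28466/2295185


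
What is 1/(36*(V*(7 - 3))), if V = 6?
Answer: 1/864 ≈ 0.0011574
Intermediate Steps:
1/(36*(V*(7 - 3))) = 1/(36*(6*(7 - 3))) = 1/(36*(6*4)) = 1/(36*24) = 1/864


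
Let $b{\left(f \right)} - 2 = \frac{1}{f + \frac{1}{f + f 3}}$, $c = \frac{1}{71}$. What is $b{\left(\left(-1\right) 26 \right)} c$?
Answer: $\frac{5306}{192055} \approx 0.027627$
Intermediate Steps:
$c = \frac{1}{71} \approx 0.014085$
$b{\left(f \right)} = 2 + \frac{1}{f + \frac{1}{4 f}}$ ($b{\left(f \right)} = 2 + \frac{1}{f + \frac{1}{f + f 3}} = 2 + \frac{1}{f + \frac{1}{f + 3 f}} = 2 + \frac{1}{f + \frac{1}{4 f}}$)
$b{\left(\left(-1\right) 26 \right)} c = \frac{2 \left(1 + 2 \left(\left(-1\right) 26\right) + 4 \left(\left(-1\right) 26\right)^{2}\right)}{1 + 4 \left(\left(-1\right) 26\right)^{2}} \cdot \frac{1}{71} = \frac{2 \left(1 + 2 \left(-26\right) + 4 \left(-26\right)^{2}\right)}{1 + 4 \left(-26\right)^{2}} \cdot \frac{1}{71} = \frac{2 \left(1 - 52 + 4 \cdot 676\right)}{1 + 4 \cdot 676} \cdot \frac{1}{71} = \frac{2 \left(1 - 52 + 2704\right)}{1 + 2704} \cdot \frac{1}{71} = 2 \cdot \frac{1}{2705} \cdot 2653 \cdot \frac{1}{71} = \frac{5306}{2705} \cdot \frac{1}{71} = \frac{5306}{192055}$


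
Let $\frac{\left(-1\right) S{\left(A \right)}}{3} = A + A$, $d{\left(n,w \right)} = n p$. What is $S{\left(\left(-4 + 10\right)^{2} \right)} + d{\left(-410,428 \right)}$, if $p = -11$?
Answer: $4294$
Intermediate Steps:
$d{\left(n,w \right)} = - 11 n$ ($d{\left(n,w \right)} = n \left(-11\right) = - 11 n$)
$S{\left(A \right)} = - 6 A$ ($S{\left(A \right)} = - 3 \left(A + A\right) = - 3 \cdot 2 A = - 6 A$)
$S{\left(\left(-4 + 10\right)^{2} \right)} + d{\left(-410,428 \right)} = - 6 \left(-4 + 10\right)^{2} - -4510 = - 6 \cdot 6^{2} + 4510 = \left(-6\right) 36 + 4510 = -216 + 4510 = 4294$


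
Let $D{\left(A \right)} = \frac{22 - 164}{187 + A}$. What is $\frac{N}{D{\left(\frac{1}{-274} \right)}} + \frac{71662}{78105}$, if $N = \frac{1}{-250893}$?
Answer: $\frac{77727795652957}{84715675671180} \approx 0.91751$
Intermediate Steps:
$D{\left(A \right)} = - \frac{142}{187 + A}$
$N = - \frac{1}{250893} \approx -3.9858 \cdot 10^{-6}$
$\frac{N}{D{\left(\frac{1}{-274} \right)}} + \frac{71662}{78105} = - \frac{1}{250893 \left(- \frac{142}{187 + \frac{1}{-274}}\right)} + \frac{71662}{78105} = - \frac{1}{250893 \left(- \frac{142}{187 - \frac{1}{274}}\right)} + 71662 \cdot \frac{1}{78105} = - \frac{1}{250893 \left(- \frac{142}{\frac{51237}{274}}\right)} + \frac{71662}{78105} = - \frac{1}{250893 \left(\left(-142\right) \frac{274}{51237}\right)} + \frac{71662}{78105} = - \frac{1}{250893 \left(- \frac{38908}{51237}\right)} + \frac{71662}{78105} = \left(- \frac{1}{250893}\right) \left(- \frac{51237}{38908}\right) + \frac{71662}{78105} = \frac{5693}{1084638316} + \frac{71662}{78105} = \frac{77727795652957}{84715675671180}$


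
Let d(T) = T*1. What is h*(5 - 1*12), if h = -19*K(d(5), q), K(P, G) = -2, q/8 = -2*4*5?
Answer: -266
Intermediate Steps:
d(T) = T
q = -320 (q = 8*(-2*4*5) = 8*(-8*5) = 8*(-40) = -320)
h = 38 (h = -19*(-2) = 38)
h*(5 - 1*12) = 38*(5 - 1*12) = 38*(5 - 12) = 38*(-7) = -266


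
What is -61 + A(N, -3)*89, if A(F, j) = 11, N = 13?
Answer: 918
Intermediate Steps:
-61 + A(N, -3)*89 = -61 + 11*89 = -61 + 979 = 918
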